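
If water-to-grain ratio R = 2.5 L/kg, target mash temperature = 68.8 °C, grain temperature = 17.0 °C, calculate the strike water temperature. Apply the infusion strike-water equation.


T_strike = (0.41/R)·(T_mash − T_grain) + T_mash
T_strike = (0.41/2.5)·(68.8 − 17.0) + 68.8

77.2952 °C


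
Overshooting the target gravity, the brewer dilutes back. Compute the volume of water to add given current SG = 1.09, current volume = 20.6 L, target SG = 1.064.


V_water = V·((SG_curr − 1)/(SG_target − 1) − 1)
V_water = 20.6·((1.09 − 1)/(1.064 − 1) − 1)

8.3688 L


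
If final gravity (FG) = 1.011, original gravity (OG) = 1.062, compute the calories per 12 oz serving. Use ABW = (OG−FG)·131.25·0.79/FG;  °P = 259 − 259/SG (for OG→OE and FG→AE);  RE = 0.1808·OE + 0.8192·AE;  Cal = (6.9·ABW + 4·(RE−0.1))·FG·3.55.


ABW = (1.062 − 1.011)·131.25·0.79/1.011 = 5.2305
OE = 259 − 259/1.062 = 15.1205 °P
AE = 259 − 259/1.011 = 2.8180 °P
RE = 0.1808·15.1205 + 0.8192·2.8180 = 5.0423 °P
Cal = (6.9·5.2305 + 4·(5.0423−0.1))·1.011·3.55

200.4837 kcal


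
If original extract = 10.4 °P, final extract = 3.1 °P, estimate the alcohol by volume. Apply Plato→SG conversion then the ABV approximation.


SG = 259/(259 − P);  ABV = (OG − FG)·131.25
OG = 259/(259 − 10.4) = 1.0418
FG = 259/(259 − 3.1) = 1.0121
ABV = (1.0418 − 1.0121)·131.25

3.9008 % ABV


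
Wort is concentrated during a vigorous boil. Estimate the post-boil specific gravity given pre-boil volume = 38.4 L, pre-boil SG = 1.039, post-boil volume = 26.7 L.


SG_post = 1 + (SG_pre − 1)·V_pre/V_post
pts_pre = (1.039 − 1)·1000 = 39.0000
pts_post = 39.0000·38.4/26.7 = 56.0899
SG_post = 1 + 56.0899/1000

1.0561


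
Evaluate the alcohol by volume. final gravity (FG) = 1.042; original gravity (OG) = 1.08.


ABV = (OG − FG) · 131.25
ABV = (1.08 − 1.042) · 131.25

4.9875 % ABV


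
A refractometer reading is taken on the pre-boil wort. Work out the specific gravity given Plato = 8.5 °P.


SG = 259/(259 − P)
SG = 259/(259 − 8.5)

1.0339


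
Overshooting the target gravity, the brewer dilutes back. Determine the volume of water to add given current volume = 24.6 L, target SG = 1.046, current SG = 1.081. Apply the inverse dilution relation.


V_water = V·((SG_curr − 1)/(SG_target − 1) − 1)
V_water = 24.6·((1.081 − 1)/(1.046 − 1) − 1)

18.7174 L


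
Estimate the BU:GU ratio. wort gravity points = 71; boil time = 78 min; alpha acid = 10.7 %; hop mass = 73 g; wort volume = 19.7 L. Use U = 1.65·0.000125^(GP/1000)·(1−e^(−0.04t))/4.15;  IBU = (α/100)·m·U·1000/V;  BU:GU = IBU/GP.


U = 1.65·0.000125^(71/1000)·(1−e^(−0.04·78))/4.15 = 0.2008
IBU = (10.7/100)·73·0.2008·1000/19.7 = 79.6056
BU:GU = 79.6056/71

1.1212


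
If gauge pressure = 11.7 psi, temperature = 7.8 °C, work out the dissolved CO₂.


vols = (P + 14.695)·(0.01821 + 0.09011·e^(−0.04·T))
vols = (11.7 + 14.695)·(0.01821 + 0.09011·e^(−0.04·7.8))

2.2216 volumes


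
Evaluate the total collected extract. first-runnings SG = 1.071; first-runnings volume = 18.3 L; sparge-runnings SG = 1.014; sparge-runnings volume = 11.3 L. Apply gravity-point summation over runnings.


total = Σ (SG_i − 1)·1000·V_i
first = (1.071 − 1)·1000·18.3 = 1299.3000
sparge = (1.014 − 1)·1000·11.3 = 158.2000
total = 1299.3000 + 158.2000

1457.5000 gravity·L


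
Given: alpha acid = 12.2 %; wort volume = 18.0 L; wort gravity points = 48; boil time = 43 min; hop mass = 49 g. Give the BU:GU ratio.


U = 1.65·0.000125^(GP/1000)·(1−e^(−0.04t))/4.15;  IBU = (α/100)·m·U·1000/V;  BU:GU = IBU/GP
U = 1.65·0.000125^(48/1000)·(1−e^(−0.04·43))/4.15 = 0.2120
IBU = (12.2/100)·49·0.2120·1000/18.0 = 70.4173
BU:GU = 70.4173/48

1.4670


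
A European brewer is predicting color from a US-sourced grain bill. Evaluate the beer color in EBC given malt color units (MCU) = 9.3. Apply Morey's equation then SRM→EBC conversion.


SRM = 1.4922·MCU^0.6859;  EBC = SRM·1.97
SRM = 1.4922·9.3^0.6859 = 6.8883
EBC = 6.8883·1.97

13.5699 EBC


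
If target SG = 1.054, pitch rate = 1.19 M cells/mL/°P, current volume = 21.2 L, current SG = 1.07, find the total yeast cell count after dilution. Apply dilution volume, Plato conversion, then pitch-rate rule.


V_w = V·((SG_c−1)/(SG_t−1)−1);  °P = 259 − 259/SG_t;  cells = rate·(V+V_w)·°P
V_w = 21.2·((1.07−1)/(1.054−1)−1) = 6.2815
V_final = 21.2 + 6.2815 = 27.4815
°P = 259 − 259/1.054 = 13.2694
cells = 1.19·27.4815·13.2694

433.9503 billion cells


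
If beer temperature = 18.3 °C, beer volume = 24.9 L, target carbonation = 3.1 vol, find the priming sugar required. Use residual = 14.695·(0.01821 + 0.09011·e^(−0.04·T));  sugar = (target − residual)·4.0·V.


residual = 14.695·(0.01821 + 0.09011·e^(−0.04·18.3)) = 0.9044
sugar = (3.1 − 0.9044)·4.0·24.9

218.6769 g


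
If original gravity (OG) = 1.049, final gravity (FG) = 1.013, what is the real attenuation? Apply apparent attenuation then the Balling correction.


AA = (OG−FG)/(OG−1)·100;  RA = AA·0.8192
AA = (1.049 − 1.013)/(1.049 − 1)·100 = 73.4694
RA = 73.4694·0.8192

60.1861 %


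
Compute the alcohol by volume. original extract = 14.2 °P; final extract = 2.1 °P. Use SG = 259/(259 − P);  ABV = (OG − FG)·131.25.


OG = 259/(259 − 14.2) = 1.0580
FG = 259/(259 − 2.1) = 1.0082
ABV = (1.0580 − 1.0082)·131.25

6.5405 % ABV


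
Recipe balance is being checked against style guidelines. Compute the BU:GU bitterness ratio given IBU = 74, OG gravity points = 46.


BU:GU = IBU / OG_points
BU:GU = 74 / 46

1.6087


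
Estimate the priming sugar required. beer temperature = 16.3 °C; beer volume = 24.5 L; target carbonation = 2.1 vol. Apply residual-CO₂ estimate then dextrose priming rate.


residual = 14.695·(0.01821 + 0.09011·e^(−0.04·T));  sugar = (target − residual)·4.0·V
residual = 14.695·(0.01821 + 0.09011·e^(−0.04·16.3)) = 0.9575
sugar = (2.1 − 0.9575)·4.0·24.5

111.9660 g


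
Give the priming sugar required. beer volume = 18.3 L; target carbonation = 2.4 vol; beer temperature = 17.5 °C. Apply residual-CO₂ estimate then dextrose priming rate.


residual = 14.695·(0.01821 + 0.09011·e^(−0.04·T));  sugar = (target − residual)·4.0·V
residual = 14.695·(0.01821 + 0.09011·e^(−0.04·17.5)) = 0.9252
sugar = (2.4 − 0.9252)·4.0·18.3

107.9585 g


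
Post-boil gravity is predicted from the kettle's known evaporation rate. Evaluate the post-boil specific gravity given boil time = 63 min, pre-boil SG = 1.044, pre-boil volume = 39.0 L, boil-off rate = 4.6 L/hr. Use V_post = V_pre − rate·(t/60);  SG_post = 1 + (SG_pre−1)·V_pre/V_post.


V_post = 39.0 − 4.6·(63/60) = 34.1700
SG_post = 1 + (1.044 − 1)·39.0/34.1700

1.0502


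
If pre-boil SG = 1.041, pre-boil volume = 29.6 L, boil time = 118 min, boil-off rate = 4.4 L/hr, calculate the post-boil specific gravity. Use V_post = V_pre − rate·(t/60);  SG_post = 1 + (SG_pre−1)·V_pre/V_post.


V_post = 29.6 − 4.4·(118/60) = 20.9467
SG_post = 1 + (1.041 − 1)·29.6/20.9467

1.0579


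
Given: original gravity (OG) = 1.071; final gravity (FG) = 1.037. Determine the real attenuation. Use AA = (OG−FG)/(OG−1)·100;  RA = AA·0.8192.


AA = (1.071 − 1.037)/(1.071 − 1)·100 = 47.8873
RA = 47.8873·0.8192

39.2293 %


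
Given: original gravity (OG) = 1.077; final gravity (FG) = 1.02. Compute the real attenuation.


AA = (OG−FG)/(OG−1)·100;  RA = AA·0.8192
AA = (1.077 − 1.02)/(1.077 − 1)·100 = 74.0260
RA = 74.0260·0.8192

60.6421 %


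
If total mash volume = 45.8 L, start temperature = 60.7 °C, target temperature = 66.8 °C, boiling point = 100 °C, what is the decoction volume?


V_dec = V_total·(T_target − T_start)/(T_boil − T_start)
V_dec = 45.8·(66.8 − 60.7)/(100 − 60.7)

7.1089 L


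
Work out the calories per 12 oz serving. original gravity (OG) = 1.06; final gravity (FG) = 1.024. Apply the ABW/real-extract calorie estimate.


ABW = (OG−FG)·131.25·0.79/FG;  °P = 259 − 259/SG (for OG→OE and FG→AE);  RE = 0.1808·OE + 0.8192·AE;  Cal = (6.9·ABW + 4·(RE−0.1))·FG·3.55
ABW = (1.06 − 1.024)·131.25·0.79/1.024 = 3.6453
OE = 259 − 259/1.06 = 14.6604 °P
AE = 259 − 259/1.024 = 6.0703 °P
RE = 0.1808·14.6604 + 0.8192·6.0703 = 7.6234 °P
Cal = (6.9·3.6453 + 4·(7.6234−0.1))·1.024·3.55

200.8299 kcal


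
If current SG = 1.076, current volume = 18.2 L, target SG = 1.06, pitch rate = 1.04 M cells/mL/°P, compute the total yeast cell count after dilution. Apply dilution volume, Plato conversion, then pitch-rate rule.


V_w = V·((SG_c−1)/(SG_t−1)−1);  °P = 259 − 259/SG_t;  cells = rate·(V+V_w)·°P
V_w = 18.2·((1.076−1)/(1.06−1)−1) = 4.8533
V_final = 18.2 + 4.8533 = 23.0533
°P = 259 − 259/1.06 = 14.6604
cells = 1.04·23.0533·14.6604

351.4894 billion cells


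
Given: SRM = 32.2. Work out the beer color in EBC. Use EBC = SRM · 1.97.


EBC = 32.2 · 1.97

63.4340 EBC


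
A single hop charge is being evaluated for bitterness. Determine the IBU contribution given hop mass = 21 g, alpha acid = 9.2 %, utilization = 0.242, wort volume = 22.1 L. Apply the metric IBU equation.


IBU = (α/100)·mass·U·1000 / V
IBU = (9.2/100)·21·0.242·1000 / 22.1

21.1558 IBU


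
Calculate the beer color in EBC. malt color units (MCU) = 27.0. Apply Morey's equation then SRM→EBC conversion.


SRM = 1.4922·MCU^0.6859;  EBC = SRM·1.97
SRM = 1.4922·27.0^0.6859 = 14.3087
EBC = 14.3087·1.97

28.1881 EBC


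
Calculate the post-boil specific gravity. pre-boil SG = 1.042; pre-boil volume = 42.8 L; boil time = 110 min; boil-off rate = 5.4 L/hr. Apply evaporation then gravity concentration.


V_post = V_pre − rate·(t/60);  SG_post = 1 + (SG_pre−1)·V_pre/V_post
V_post = 42.8 − 5.4·(110/60) = 32.9000
SG_post = 1 + (1.042 − 1)·42.8/32.9000

1.0546


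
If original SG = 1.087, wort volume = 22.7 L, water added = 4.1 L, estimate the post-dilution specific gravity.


SG_new = 1 + (SG_old − 1)·V_old/(V_old + V_water)
pts = (1.087 − 1)·1000·22.7/(22.7 + 4.1) = 73.6903
SG_new = 1 + 73.6903/1000

1.0737


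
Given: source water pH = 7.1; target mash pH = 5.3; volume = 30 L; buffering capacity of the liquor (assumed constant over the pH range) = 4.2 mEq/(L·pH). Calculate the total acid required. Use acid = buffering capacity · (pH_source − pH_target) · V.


acid = 4.2 · (7.1 − 5.3) · 30

226.8000 mEq


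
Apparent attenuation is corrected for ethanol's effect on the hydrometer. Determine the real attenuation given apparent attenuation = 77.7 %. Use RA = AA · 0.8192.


RA = 77.7 · 0.8192

63.6518 %


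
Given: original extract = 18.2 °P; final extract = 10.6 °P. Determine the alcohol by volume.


SG = 259/(259 − P);  ABV = (OG − FG)·131.25
OG = 259/(259 − 18.2) = 1.0756
FG = 259/(259 − 10.6) = 1.0427
ABV = (1.0756 − 1.0427)·131.25

4.3192 % ABV


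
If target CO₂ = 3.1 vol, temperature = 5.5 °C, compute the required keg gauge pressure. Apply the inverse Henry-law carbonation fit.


psi = vols/(0.01821 + 0.09011·e^(−0.04·T)) − 14.695
psi = 3.1/(0.01821 + 0.09011·e^(−0.04·5.5)) − 14.695

19.5497 psi


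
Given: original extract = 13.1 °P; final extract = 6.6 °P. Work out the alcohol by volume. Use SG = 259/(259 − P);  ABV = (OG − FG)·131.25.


OG = 259/(259 − 13.1) = 1.0533
FG = 259/(259 − 6.6) = 1.0261
ABV = (1.0533 − 1.0261)·131.25

3.5601 % ABV


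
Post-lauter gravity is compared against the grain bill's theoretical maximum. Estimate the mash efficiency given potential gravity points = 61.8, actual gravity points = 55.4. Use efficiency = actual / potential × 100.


efficiency = 55.4 / 61.8 × 100

89.6440 %


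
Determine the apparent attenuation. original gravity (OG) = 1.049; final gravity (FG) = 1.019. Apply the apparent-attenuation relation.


AA = (OG − FG)/(OG − 1) · 100
AA = (1.049 − 1.019)/(1.049 − 1) · 100

61.2245 %


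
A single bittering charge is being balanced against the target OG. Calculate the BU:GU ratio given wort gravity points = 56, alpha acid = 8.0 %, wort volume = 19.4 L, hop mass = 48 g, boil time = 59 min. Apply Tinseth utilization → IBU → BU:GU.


U = 1.65·0.000125^(GP/1000)·(1−e^(−0.04t))/4.15;  IBU = (α/100)·m·U·1000/V;  BU:GU = IBU/GP
U = 1.65·0.000125^(56/1000)·(1−e^(−0.04·59))/4.15 = 0.2177
IBU = (8.0/100)·48·0.2177·1000/19.4 = 43.0843
BU:GU = 43.0843/56

0.7694


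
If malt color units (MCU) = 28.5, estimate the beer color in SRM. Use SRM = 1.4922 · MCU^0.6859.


SRM = 1.4922 · 28.5^0.6859

14.8493 SRM


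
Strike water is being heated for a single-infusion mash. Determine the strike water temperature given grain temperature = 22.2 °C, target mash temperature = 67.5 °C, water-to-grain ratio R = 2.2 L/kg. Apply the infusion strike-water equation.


T_strike = (0.41/R)·(T_mash − T_grain) + T_mash
T_strike = (0.41/2.2)·(67.5 − 22.2) + 67.5

75.9423 °C


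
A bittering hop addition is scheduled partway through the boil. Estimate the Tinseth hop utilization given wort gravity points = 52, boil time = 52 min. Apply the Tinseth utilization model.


U = 1.65·0.000125^(GP/1000) · (1 − e^(−0.04·t))/4.15
bigness = 1.65·0.000125^(52/1000) = 1.0340
boil_factor = (1 − e^(−0.04·52))/4.15 = 0.2109
U = 1.0340 · 0.2109

0.2180


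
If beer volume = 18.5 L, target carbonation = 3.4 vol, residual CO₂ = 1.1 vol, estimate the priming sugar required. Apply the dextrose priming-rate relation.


sugar = (target − residual)·4.0·V
sugar = (3.4 − 1.1)·4.0·18.5

170.2000 g


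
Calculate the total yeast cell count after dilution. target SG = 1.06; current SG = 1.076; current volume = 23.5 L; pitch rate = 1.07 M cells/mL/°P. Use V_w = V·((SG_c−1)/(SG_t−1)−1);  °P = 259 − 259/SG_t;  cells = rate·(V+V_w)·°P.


V_w = 23.5·((1.076−1)/(1.06−1)−1) = 6.2667
V_final = 23.5 + 6.2667 = 29.7667
°P = 259 − 259/1.06 = 14.6604
cells = 1.07·29.7667·14.6604

466.9379 billion cells


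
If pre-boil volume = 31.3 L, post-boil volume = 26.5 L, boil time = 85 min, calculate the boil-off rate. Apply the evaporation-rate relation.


rate = (V_pre − V_post) / (t_min/60)
rate = (31.3 − 26.5) / (85/60)

3.3882 L/hr


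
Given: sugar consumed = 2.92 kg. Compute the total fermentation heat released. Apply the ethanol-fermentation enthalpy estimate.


Q = m_sugar · 590 kJ/kg
Q = 2.92 · 590

1722.8000 kJ


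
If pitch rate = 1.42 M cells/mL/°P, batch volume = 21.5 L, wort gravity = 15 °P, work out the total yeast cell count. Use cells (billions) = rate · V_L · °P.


cells = 1.42 · 21.5 · 15

457.9500 billion cells


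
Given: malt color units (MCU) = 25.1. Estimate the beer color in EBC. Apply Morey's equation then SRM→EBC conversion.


SRM = 1.4922·MCU^0.6859;  EBC = SRM·1.97
SRM = 1.4922·25.1^0.6859 = 13.6102
EBC = 13.6102·1.97

26.8120 EBC


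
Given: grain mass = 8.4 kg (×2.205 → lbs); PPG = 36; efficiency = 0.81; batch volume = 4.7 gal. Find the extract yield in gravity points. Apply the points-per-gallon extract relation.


points = lbs × PPG × eff / vol
lbs = 8.4 × 2.205 = 18.5220
points = 18.5220 × 36 × 0.81 / 4.7

114.9152 points


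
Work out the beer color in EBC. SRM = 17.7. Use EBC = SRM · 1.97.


EBC = 17.7 · 1.97

34.8690 EBC


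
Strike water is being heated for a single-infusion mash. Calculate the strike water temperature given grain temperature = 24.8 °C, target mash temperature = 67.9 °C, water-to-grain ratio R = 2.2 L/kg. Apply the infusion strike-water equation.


T_strike = (0.41/R)·(T_mash − T_grain) + T_mash
T_strike = (0.41/2.2)·(67.9 − 24.8) + 67.9

75.9323 °C


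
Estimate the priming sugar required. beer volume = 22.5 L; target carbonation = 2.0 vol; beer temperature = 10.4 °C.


residual = 14.695·(0.01821 + 0.09011·e^(−0.04·T));  sugar = (target − residual)·4.0·V
residual = 14.695·(0.01821 + 0.09011·e^(−0.04·10.4)) = 1.1411
sugar = (2.0 − 1.1411)·4.0·22.5

77.2990 g


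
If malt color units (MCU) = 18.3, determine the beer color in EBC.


SRM = 1.4922·MCU^0.6859;  EBC = SRM·1.97
SRM = 1.4922·18.3^0.6859 = 10.9583
EBC = 10.9583·1.97

21.5878 EBC


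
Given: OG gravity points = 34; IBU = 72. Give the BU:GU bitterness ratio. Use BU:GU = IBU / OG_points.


BU:GU = 72 / 34

2.1176


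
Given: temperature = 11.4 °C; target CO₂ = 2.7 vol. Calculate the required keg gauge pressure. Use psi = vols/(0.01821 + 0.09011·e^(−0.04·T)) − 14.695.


psi = 2.7/(0.01821 + 0.09011·e^(−0.04·11.4)) − 14.695

21.1506 psi


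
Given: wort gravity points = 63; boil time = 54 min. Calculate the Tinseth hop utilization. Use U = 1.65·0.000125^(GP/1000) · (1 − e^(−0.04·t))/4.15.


bigness = 1.65·0.000125^(63/1000) = 0.9367
boil_factor = (1 − e^(−0.04·54))/4.15 = 0.2132
U = 0.9367 · 0.2132

0.1997


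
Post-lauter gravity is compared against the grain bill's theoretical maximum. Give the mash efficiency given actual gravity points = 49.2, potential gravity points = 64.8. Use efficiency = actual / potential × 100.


efficiency = 49.2 / 64.8 × 100

75.9259 %


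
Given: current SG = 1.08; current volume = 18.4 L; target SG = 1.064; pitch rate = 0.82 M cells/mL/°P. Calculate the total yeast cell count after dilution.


V_w = V·((SG_c−1)/(SG_t−1)−1);  °P = 259 − 259/SG_t;  cells = rate·(V+V_w)·°P
V_w = 18.4·((1.08−1)/(1.064−1)−1) = 4.6000
V_final = 18.4 + 4.6000 = 23.0000
°P = 259 − 259/1.064 = 15.5789
cells = 0.82·23.0000·15.5789

293.8189 billion cells


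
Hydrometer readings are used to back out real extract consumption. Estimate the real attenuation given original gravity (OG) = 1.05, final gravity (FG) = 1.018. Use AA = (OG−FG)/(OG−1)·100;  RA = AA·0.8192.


AA = (1.05 − 1.018)/(1.05 − 1)·100 = 64.0000
RA = 64.0000·0.8192

52.4288 %


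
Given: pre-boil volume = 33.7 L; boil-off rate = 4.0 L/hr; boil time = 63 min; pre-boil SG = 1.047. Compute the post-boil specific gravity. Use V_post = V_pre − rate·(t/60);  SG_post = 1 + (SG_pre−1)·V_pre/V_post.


V_post = 33.7 − 4.0·(63/60) = 29.5000
SG_post = 1 + (1.047 − 1)·33.7/29.5000

1.0537


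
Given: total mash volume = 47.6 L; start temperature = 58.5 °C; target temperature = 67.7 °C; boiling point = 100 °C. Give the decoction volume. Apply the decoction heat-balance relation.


V_dec = V_total·(T_target − T_start)/(T_boil − T_start)
V_dec = 47.6·(67.7 − 58.5)/(100 − 58.5)

10.5523 L


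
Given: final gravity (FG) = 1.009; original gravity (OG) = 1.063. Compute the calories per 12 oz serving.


ABW = (OG−FG)·131.25·0.79/FG;  °P = 259 − 259/SG (for OG→OE and FG→AE);  RE = 0.1808·OE + 0.8192·AE;  Cal = (6.9·ABW + 4·(RE−0.1))·FG·3.55
ABW = (1.063 − 1.009)·131.25·0.79/1.009 = 5.5492
OE = 259 − 259/1.063 = 15.3500 °P
AE = 259 − 259/1.009 = 2.3102 °P
RE = 0.1808·15.3500 + 0.8192·2.3102 = 4.6678 °P
Cal = (6.9·5.5492 + 4·(4.6678−0.1))·1.009·3.55

202.5970 kcal


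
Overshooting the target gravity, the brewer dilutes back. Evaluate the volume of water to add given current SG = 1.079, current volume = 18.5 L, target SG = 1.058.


V_water = V·((SG_curr − 1)/(SG_target − 1) − 1)
V_water = 18.5·((1.079 − 1)/(1.058 − 1) − 1)

6.6983 L


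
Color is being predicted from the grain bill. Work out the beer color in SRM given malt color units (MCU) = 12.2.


SRM = 1.4922 · MCU^0.6859
SRM = 1.4922 · 12.2^0.6859

8.2978 SRM


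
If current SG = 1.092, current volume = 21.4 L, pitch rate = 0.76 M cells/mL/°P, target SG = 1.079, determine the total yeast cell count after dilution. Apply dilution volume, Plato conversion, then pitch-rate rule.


V_w = V·((SG_c−1)/(SG_t−1)−1);  °P = 259 − 259/SG_t;  cells = rate·(V+V_w)·°P
V_w = 21.4·((1.092−1)/(1.079−1)−1) = 3.5215
V_final = 21.4 + 3.5215 = 24.9215
°P = 259 − 259/1.079 = 18.9629
cells = 0.76·24.9215·18.9629

359.1646 billion cells


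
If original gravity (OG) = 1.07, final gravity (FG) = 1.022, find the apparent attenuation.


AA = (OG − FG)/(OG − 1) · 100
AA = (1.07 − 1.022)/(1.07 − 1) · 100

68.5714 %


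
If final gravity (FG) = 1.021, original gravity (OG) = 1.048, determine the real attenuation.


AA = (OG−FG)/(OG−1)·100;  RA = AA·0.8192
AA = (1.048 − 1.021)/(1.048 − 1)·100 = 56.2500
RA = 56.2500·0.8192

46.0800 %


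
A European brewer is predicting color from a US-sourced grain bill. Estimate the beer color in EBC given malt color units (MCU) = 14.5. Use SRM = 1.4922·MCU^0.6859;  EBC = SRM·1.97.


SRM = 1.4922·14.5^0.6859 = 9.3413
EBC = 9.3413·1.97

18.4024 EBC


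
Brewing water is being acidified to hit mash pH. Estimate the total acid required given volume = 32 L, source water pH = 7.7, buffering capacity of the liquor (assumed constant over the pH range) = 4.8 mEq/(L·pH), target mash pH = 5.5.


acid = buffering capacity · (pH_source − pH_target) · V
acid = 4.8 · (7.7 − 5.5) · 32

337.9200 mEq


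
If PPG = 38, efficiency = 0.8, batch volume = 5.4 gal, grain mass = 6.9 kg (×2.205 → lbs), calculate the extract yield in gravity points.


points = lbs × PPG × eff / vol
lbs = 6.9 × 2.205 = 15.2145
points = 15.2145 × 38 × 0.8 / 5.4

85.6520 points


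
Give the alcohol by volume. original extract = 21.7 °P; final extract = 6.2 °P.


SG = 259/(259 − P);  ABV = (OG − FG)·131.25
OG = 259/(259 − 21.7) = 1.0914
FG = 259/(259 − 6.2) = 1.0245
ABV = (1.0914 − 1.0245)·131.25

8.7833 % ABV


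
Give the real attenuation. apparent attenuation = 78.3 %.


RA = AA · 0.8192
RA = 78.3 · 0.8192

64.1434 %


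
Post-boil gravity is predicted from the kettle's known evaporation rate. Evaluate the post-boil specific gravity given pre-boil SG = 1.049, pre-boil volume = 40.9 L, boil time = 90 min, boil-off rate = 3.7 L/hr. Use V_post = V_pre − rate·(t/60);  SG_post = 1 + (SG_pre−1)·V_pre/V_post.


V_post = 40.9 − 3.7·(90/60) = 35.3500
SG_post = 1 + (1.049 − 1)·40.9/35.3500

1.0567


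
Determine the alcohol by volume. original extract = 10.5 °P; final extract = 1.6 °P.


SG = 259/(259 − P);  ABV = (OG − FG)·131.25
OG = 259/(259 − 10.5) = 1.0423
FG = 259/(259 − 1.6) = 1.0062
ABV = (1.0423 − 1.0062)·131.25

4.7299 % ABV


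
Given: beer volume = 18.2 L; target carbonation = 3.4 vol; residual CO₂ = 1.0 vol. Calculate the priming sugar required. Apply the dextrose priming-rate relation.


sugar = (target − residual)·4.0·V
sugar = (3.4 − 1.0)·4.0·18.2

174.7200 g


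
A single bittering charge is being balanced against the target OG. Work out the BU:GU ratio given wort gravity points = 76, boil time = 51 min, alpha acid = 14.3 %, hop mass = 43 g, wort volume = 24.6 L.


U = 1.65·0.000125^(GP/1000)·(1−e^(−0.04t))/4.15;  IBU = (α/100)·m·U·1000/V;  BU:GU = IBU/GP
U = 1.65·0.000125^(76/1000)·(1−e^(−0.04·51))/4.15 = 0.1747
IBU = (14.3/100)·43·0.1747·1000/24.6 = 43.6692
BU:GU = 43.6692/76

0.5746


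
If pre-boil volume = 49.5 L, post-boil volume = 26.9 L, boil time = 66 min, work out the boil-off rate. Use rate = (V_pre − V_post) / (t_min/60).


rate = (49.5 − 26.9) / (66/60)

20.5455 L/hr


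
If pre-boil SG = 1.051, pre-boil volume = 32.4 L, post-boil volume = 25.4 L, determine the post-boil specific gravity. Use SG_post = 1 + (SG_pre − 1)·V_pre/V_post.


pts_pre = (1.051 − 1)·1000 = 51.0000
pts_post = 51.0000·32.4/25.4 = 65.0551
SG_post = 1 + 65.0551/1000

1.0651


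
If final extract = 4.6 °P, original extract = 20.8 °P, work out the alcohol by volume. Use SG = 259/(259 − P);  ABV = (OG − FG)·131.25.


OG = 259/(259 − 20.8) = 1.0873
FG = 259/(259 − 4.6) = 1.0181
ABV = (1.0873 − 1.0181)·131.25

9.0877 % ABV


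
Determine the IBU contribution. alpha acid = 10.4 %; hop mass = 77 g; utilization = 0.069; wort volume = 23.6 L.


IBU = (α/100)·mass·U·1000 / V
IBU = (10.4/100)·77·0.069·1000 / 23.6

23.4132 IBU


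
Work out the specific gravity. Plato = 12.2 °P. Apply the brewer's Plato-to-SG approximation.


SG = 259/(259 − P)
SG = 259/(259 − 12.2)

1.0494


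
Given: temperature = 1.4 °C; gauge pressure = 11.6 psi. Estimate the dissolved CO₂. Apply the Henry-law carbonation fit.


vols = (P + 14.695)·(0.01821 + 0.09011·e^(−0.04·T))
vols = (11.6 + 14.695)·(0.01821 + 0.09011·e^(−0.04·1.4))

2.7192 volumes


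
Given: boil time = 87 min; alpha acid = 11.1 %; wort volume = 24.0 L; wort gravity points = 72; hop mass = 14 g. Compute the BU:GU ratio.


U = 1.65·0.000125^(GP/1000)·(1−e^(−0.04t))/4.15;  IBU = (α/100)·m·U·1000/V;  BU:GU = IBU/GP
U = 1.65·0.000125^(72/1000)·(1−e^(−0.04·87))/4.15 = 0.2018
IBU = (11.1/100)·14·0.2018·1000/24.0 = 13.0636
BU:GU = 13.0636/72

0.1814


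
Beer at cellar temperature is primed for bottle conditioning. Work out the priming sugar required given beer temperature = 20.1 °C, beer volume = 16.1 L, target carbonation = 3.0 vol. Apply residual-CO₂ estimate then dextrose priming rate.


residual = 14.695·(0.01821 + 0.09011·e^(−0.04·T));  sugar = (target − residual)·4.0·V
residual = 14.695·(0.01821 + 0.09011·e^(−0.04·20.1)) = 0.8602
sugar = (3.0 − 0.8602)·4.0·16.1

137.8027 g


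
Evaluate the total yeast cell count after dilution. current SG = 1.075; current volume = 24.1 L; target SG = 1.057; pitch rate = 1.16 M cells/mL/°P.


V_w = V·((SG_c−1)/(SG_t−1)−1);  °P = 259 − 259/SG_t;  cells = rate·(V+V_w)·°P
V_w = 24.1·((1.075−1)/(1.057−1)−1) = 7.6105
V_final = 24.1 + 7.6105 = 31.7105
°P = 259 − 259/1.057 = 13.9669
cells = 1.16·31.7105·13.9669

513.7609 billion cells


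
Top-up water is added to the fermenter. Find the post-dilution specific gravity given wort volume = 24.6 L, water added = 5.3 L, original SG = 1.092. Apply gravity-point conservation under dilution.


SG_new = 1 + (SG_old − 1)·V_old/(V_old + V_water)
pts = (1.092 − 1)·1000·24.6/(24.6 + 5.3) = 75.6923
SG_new = 1 + 75.6923/1000

1.0757


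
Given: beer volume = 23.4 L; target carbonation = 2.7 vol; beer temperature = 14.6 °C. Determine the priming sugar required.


residual = 14.695·(0.01821 + 0.09011·e^(−0.04·T));  sugar = (target − residual)·4.0·V
residual = 14.695·(0.01821 + 0.09011·e^(−0.04·14.6)) = 1.0060
sugar = (2.7 − 1.0060)·4.0·23.4

158.5551 g


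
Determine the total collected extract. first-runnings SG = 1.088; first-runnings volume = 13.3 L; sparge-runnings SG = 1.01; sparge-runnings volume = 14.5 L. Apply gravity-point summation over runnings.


total = Σ (SG_i − 1)·1000·V_i
first = (1.088 − 1)·1000·13.3 = 1170.4000
sparge = (1.01 − 1)·1000·14.5 = 145.0000
total = 1170.4000 + 145.0000

1315.4000 gravity·L


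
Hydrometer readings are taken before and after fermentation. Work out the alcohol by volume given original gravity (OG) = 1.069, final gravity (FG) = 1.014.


ABV = (OG − FG) · 131.25
ABV = (1.069 − 1.014) · 131.25

7.2187 % ABV


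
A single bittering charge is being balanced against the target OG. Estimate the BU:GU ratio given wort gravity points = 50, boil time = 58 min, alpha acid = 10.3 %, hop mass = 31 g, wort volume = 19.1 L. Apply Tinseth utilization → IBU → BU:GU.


U = 1.65·0.000125^(GP/1000)·(1−e^(−0.04t))/4.15;  IBU = (α/100)·m·U·1000/V;  BU:GU = IBU/GP
U = 1.65·0.000125^(50/1000)·(1−e^(−0.04·58))/4.15 = 0.2287
IBU = (10.3/100)·31·0.2287·1000/19.1 = 38.2403
BU:GU = 38.2403/50

0.7648


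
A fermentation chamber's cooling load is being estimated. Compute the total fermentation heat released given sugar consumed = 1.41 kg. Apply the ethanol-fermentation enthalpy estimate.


Q = m_sugar · 590 kJ/kg
Q = 1.41 · 590

831.9000 kJ


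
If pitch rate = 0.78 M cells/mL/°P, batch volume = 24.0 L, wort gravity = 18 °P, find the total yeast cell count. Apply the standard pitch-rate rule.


cells (billions) = rate · V_L · °P
cells = 0.78 · 24.0 · 18

336.9600 billion cells


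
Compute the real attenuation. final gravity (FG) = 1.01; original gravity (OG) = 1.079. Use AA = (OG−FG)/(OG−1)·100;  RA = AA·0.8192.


AA = (1.079 − 1.01)/(1.079 − 1)·100 = 87.3418
RA = 87.3418·0.8192

71.5504 %


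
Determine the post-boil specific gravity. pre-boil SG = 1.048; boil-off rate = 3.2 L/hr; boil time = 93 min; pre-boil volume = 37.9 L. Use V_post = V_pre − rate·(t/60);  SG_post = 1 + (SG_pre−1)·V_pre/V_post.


V_post = 37.9 − 3.2·(93/60) = 32.9400
SG_post = 1 + (1.048 − 1)·37.9/32.9400

1.0552


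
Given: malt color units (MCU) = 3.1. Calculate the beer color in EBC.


SRM = 1.4922·MCU^0.6859;  EBC = SRM·1.97
SRM = 1.4922·3.1^0.6859 = 3.2423
EBC = 3.2423·1.97

6.3873 EBC


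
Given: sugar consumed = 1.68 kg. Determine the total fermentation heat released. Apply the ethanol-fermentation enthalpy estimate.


Q = m_sugar · 590 kJ/kg
Q = 1.68 · 590

991.2000 kJ


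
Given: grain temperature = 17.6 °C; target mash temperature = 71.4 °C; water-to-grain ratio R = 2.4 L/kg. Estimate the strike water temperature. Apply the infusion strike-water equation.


T_strike = (0.41/R)·(T_mash − T_grain) + T_mash
T_strike = (0.41/2.4)·(71.4 − 17.6) + 71.4

80.5908 °C


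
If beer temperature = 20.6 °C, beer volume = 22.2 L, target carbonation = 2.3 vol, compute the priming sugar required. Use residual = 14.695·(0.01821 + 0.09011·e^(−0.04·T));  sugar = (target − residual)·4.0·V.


residual = 14.695·(0.01821 + 0.09011·e^(−0.04·20.6)) = 0.8485
sugar = (2.3 − 0.8485)·4.0·22.2

128.8956 g


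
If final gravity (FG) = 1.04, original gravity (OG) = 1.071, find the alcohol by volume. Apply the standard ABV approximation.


ABV = (OG − FG) · 131.25
ABV = (1.071 − 1.04) · 131.25

4.0687 % ABV


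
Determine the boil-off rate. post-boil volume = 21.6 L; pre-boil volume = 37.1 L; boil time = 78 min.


rate = (V_pre − V_post) / (t_min/60)
rate = (37.1 − 21.6) / (78/60)

11.9231 L/hr


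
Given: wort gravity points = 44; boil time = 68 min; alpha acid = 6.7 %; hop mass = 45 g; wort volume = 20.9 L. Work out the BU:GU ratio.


U = 1.65·0.000125^(GP/1000)·(1−e^(−0.04t))/4.15;  IBU = (α/100)·m·U·1000/V;  BU:GU = IBU/GP
U = 1.65·0.000125^(44/1000)·(1−e^(−0.04·68))/4.15 = 0.2501
IBU = (6.7/100)·45·0.2501·1000/20.9 = 36.0783
BU:GU = 36.0783/44

0.8200


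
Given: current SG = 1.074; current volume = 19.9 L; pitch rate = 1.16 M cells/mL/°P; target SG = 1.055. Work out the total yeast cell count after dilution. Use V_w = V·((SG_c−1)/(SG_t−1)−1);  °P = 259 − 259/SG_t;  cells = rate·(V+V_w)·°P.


V_w = 19.9·((1.074−1)/(1.055−1)−1) = 6.8745
V_final = 19.9 + 6.8745 = 26.7745
°P = 259 − 259/1.055 = 13.5024
cells = 1.16·26.7745·13.5024

419.3630 billion cells


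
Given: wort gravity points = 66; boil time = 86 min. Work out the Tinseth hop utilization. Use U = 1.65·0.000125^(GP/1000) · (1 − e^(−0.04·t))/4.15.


bigness = 1.65·0.000125^(66/1000) = 0.9118
boil_factor = (1 − e^(−0.04·86))/4.15 = 0.2332
U = 0.9118 · 0.2332

0.2127


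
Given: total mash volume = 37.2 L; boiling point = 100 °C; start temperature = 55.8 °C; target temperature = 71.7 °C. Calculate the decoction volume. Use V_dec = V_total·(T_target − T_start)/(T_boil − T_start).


V_dec = 37.2·(71.7 − 55.8)/(100 − 55.8)

13.3819 L


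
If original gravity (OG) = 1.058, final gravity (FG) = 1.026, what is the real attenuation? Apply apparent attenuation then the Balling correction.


AA = (OG−FG)/(OG−1)·100;  RA = AA·0.8192
AA = (1.058 − 1.026)/(1.058 − 1)·100 = 55.1724
RA = 55.1724·0.8192

45.1972 %


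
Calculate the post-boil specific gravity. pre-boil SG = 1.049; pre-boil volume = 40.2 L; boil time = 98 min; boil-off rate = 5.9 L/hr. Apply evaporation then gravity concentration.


V_post = V_pre − rate·(t/60);  SG_post = 1 + (SG_pre−1)·V_pre/V_post
V_post = 40.2 − 5.9·(98/60) = 30.5633
SG_post = 1 + (1.049 − 1)·40.2/30.5633

1.0644


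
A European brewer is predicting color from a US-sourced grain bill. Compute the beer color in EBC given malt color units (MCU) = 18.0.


SRM = 1.4922·MCU^0.6859;  EBC = SRM·1.97
SRM = 1.4922·18.0^0.6859 = 10.8347
EBC = 10.8347·1.97

21.3444 EBC


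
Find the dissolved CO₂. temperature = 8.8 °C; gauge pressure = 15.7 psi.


vols = (P + 14.695)·(0.01821 + 0.09011·e^(−0.04·T))
vols = (15.7 + 14.695)·(0.01821 + 0.09011·e^(−0.04·8.8))

2.4797 volumes


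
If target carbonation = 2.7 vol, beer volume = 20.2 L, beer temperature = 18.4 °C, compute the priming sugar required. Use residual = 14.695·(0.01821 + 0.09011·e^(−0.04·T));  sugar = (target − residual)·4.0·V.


residual = 14.695·(0.01821 + 0.09011·e^(−0.04·18.4)) = 0.9019
sugar = (2.7 − 0.9019)·4.0·20.2

145.2860 g


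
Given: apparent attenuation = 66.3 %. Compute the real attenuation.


RA = AA · 0.8192
RA = 66.3 · 0.8192

54.3130 %


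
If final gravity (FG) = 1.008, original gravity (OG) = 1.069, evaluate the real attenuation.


AA = (OG−FG)/(OG−1)·100;  RA = AA·0.8192
AA = (1.069 − 1.008)/(1.069 − 1)·100 = 88.4058
RA = 88.4058·0.8192

72.4220 %


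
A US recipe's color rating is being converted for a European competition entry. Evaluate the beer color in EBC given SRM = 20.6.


EBC = SRM · 1.97
EBC = 20.6 · 1.97

40.5820 EBC


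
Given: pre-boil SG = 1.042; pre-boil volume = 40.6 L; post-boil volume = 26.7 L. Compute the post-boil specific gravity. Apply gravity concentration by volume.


SG_post = 1 + (SG_pre − 1)·V_pre/V_post
pts_pre = (1.042 − 1)·1000 = 42.0000
pts_post = 42.0000·40.6/26.7 = 63.8652
SG_post = 1 + 63.8652/1000

1.0639


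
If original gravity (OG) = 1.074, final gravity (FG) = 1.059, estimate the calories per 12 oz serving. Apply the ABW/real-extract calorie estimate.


ABW = (OG−FG)·131.25·0.79/FG;  °P = 259 − 259/SG (for OG→OE and FG→AE);  RE = 0.1808·OE + 0.8192·AE;  Cal = (6.9·ABW + 4·(RE−0.1))·FG·3.55
ABW = (1.074 − 1.059)·131.25·0.79/1.059 = 1.4687
OE = 259 − 259/1.074 = 17.8454 °P
AE = 259 − 259/1.059 = 14.4297 °P
RE = 0.1808·17.8454 + 0.8192·14.4297 = 15.0472 °P
Cal = (6.9·1.4687 + 4·(15.0472−0.1))·1.059·3.55

262.8708 kcal


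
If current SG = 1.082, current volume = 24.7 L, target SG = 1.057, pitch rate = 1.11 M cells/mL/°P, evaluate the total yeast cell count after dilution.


V_w = V·((SG_c−1)/(SG_t−1)−1);  °P = 259 − 259/SG_t;  cells = rate·(V+V_w)·°P
V_w = 24.7·((1.082−1)/(1.057−1)−1) = 10.8333
V_final = 24.7 + 10.8333 = 35.5333
°P = 259 − 259/1.057 = 13.9669
cells = 1.11·35.5333·13.9669

550.8820 billion cells


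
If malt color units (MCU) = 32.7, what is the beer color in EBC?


SRM = 1.4922·MCU^0.6859;  EBC = SRM·1.97
SRM = 1.4922·32.7^0.6859 = 16.3176
EBC = 16.3176·1.97

32.1456 EBC


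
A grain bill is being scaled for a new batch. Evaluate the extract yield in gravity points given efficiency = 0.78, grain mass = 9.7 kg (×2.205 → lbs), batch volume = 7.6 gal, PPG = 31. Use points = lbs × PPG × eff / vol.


lbs = 9.7 × 2.205 = 21.3885
points = 21.3885 × 31 × 0.78 / 7.6

68.0492 points


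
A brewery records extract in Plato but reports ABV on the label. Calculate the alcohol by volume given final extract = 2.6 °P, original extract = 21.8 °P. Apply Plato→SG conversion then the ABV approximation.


SG = 259/(259 − P);  ABV = (OG − FG)·131.25
OG = 259/(259 − 21.8) = 1.0919
FG = 259/(259 − 2.6) = 1.0101
ABV = (1.0919 − 1.0101)·131.25

10.7317 % ABV


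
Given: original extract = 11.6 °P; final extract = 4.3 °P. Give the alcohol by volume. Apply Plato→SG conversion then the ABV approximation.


SG = 259/(259 − P);  ABV = (OG − FG)·131.25
OG = 259/(259 − 11.6) = 1.0469
FG = 259/(259 − 4.3) = 1.0169
ABV = (1.0469 − 1.0169)·131.25

3.9382 % ABV


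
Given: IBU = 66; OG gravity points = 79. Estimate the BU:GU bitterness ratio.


BU:GU = IBU / OG_points
BU:GU = 66 / 79

0.8354


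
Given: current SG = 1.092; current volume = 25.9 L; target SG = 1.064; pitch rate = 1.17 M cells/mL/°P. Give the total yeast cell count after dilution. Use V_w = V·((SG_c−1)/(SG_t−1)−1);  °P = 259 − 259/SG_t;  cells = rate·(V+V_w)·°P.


V_w = 25.9·((1.092−1)/(1.064−1)−1) = 11.3312
V_final = 25.9 + 11.3312 = 37.2312
°P = 259 − 259/1.064 = 15.5789
cells = 1.17·37.2312·15.5789

678.6277 billion cells


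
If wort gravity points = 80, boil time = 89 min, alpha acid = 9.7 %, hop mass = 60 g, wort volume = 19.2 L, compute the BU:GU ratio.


U = 1.65·0.000125^(GP/1000)·(1−e^(−0.04t))/4.15;  IBU = (α/100)·m·U·1000/V;  BU:GU = IBU/GP
U = 1.65·0.000125^(80/1000)·(1−e^(−0.04·89))/4.15 = 0.1882
IBU = (9.7/100)·60·0.1882·1000/19.2 = 57.0533
BU:GU = 57.0533/80

0.7132


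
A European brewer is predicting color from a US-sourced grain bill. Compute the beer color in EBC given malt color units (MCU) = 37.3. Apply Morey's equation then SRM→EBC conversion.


SRM = 1.4922·MCU^0.6859;  EBC = SRM·1.97
SRM = 1.4922·37.3^0.6859 = 17.8592
EBC = 17.8592·1.97

35.1826 EBC


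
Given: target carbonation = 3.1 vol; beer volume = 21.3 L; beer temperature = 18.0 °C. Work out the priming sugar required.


residual = 14.695·(0.01821 + 0.09011·e^(−0.04·T));  sugar = (target − residual)·4.0·V
residual = 14.695·(0.01821 + 0.09011·e^(−0.04·18.0)) = 0.9121
sugar = (3.1 − 0.9121)·4.0·21.3

186.4059 g


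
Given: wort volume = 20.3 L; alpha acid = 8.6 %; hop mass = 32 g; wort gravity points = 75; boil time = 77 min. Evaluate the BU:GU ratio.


U = 1.65·0.000125^(GP/1000)·(1−e^(−0.04t))/4.15;  IBU = (α/100)·m·U·1000/V;  BU:GU = IBU/GP
U = 1.65·0.000125^(75/1000)·(1−e^(−0.04·77))/4.15 = 0.1933
IBU = (8.6/100)·32·0.1933·1000/20.3 = 26.2074
BU:GU = 26.2074/75

0.3494


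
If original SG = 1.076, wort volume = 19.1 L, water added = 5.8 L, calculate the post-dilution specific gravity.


SG_new = 1 + (SG_old − 1)·V_old/(V_old + V_water)
pts = (1.076 − 1)·1000·19.1/(19.1 + 5.8) = 58.2972
SG_new = 1 + 58.2972/1000

1.0583


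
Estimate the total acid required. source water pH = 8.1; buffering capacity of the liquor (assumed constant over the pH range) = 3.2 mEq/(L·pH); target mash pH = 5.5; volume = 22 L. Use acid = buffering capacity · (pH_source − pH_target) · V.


acid = 3.2 · (8.1 − 5.5) · 22

183.0400 mEq


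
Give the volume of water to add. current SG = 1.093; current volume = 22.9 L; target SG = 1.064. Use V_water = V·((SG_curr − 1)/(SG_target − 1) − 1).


V_water = 22.9·((1.093 − 1)/(1.064 − 1) − 1)

10.3766 L


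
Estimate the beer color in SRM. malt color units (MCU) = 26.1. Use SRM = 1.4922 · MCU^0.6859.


SRM = 1.4922 · 26.1^0.6859

13.9798 SRM


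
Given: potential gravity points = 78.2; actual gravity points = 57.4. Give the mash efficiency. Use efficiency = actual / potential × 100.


efficiency = 57.4 / 78.2 × 100

73.4015 %


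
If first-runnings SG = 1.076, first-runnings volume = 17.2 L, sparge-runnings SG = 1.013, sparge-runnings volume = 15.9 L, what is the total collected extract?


total = Σ (SG_i − 1)·1000·V_i
first = (1.076 − 1)·1000·17.2 = 1307.2000
sparge = (1.013 − 1)·1000·15.9 = 206.7000
total = 1307.2000 + 206.7000

1513.9000 gravity·L
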